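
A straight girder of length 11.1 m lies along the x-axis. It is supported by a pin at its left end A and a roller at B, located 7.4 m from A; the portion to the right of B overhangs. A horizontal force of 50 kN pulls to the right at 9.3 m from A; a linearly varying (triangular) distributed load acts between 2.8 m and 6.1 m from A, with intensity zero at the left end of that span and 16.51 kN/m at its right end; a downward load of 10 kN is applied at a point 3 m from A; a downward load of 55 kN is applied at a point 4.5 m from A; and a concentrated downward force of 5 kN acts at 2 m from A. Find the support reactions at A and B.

Resultant of the triangular load: ½ × 16.51 × 3.3 = 27.2415 kN, acting at 5 m from A (one-third of the span from the peak).
ΣM about A: B_y·7.4 − (½·16.51·3.3)·5 − 10·3 − 55·4.5 − 5·2 = 0 → B_y = 423.7075/7.4 = 57.2578 ≈ 57.26 kN.
ΣF_y = 0: A_y + 57.2578 − ½·16.51·3.3 − 10 − 55 − 5 = 0 → A_y = 39.98 kN.
ΣF_x = 0: A_x + 50 = 0 → A_x = -50.00 kN.

A_x = -50.00 kN, A_y = 39.98 kN, B_y = 57.26 kN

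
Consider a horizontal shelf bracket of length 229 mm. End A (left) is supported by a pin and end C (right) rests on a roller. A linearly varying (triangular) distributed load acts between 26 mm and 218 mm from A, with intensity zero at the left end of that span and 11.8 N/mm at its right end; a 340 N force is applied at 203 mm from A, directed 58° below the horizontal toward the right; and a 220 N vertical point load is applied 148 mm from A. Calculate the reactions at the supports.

Resultant of the triangular load: ½ × 11.8 × 192 = 1132.8 N, acting at 154 mm from A (one-third of the span from the peak).
ΣM about A: C_y·229 − (½·11.8·192)·154 − 340·sin58°·203 − 220·148 = 0 → C_y = 265543/229 = 1159.58 ≈ 1160 N.
ΣF_y = 0: A_y + 1159.58 − ½·11.8·192 − 340·sin58° − 220 = 0 → A_y = 481.6 N.
ΣF_x = 0: A_x + 340·cos58° = 0 → A_x = -180.2 N.

A_x = -180.2 N, A_y = 481.6 N, C_y = 1160 N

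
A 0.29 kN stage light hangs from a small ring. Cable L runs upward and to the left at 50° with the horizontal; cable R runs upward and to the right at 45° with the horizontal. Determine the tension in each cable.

ΣF_x = 0: −T_L·cos50° + T_R·cos45° = 0 → T_R = 0.909039·T_L.
ΣF_y = 0: T_L·sin50° + T_R·sin45° = 0.29.
Substitute: T_L·(0.766044 + 0.909039·0.707107) = 0.29 → T_L = 0.205844 ≈ 0.2058 kN.
Then T_R = 0.909039 × 0.205844 = 0.1871 kN.

T_L = 0.2058 kN, T_R = 0.1871 kN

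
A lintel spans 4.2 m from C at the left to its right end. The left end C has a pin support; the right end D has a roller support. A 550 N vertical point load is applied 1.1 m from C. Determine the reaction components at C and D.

C_x = 0, C_y = 406.0 N, D_y = 144.0 N

Moments about C: D_y·4.2 − 550·1.1 = 0 → D_y = 605/4.2 = 144.048 ≈ 144.0 N.
ΣF_y = 0: C_y + 144.048 − 550 = 0 → C_y = 406.0 N.
ΣF_x = 0: no horizontal applied forces, so C_x = 0.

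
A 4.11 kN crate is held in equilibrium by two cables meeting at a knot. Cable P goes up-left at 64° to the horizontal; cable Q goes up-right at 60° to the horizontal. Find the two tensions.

ΣF_x = 0: −T_P·cos64° + T_Q·cos60° = 0 → T_Q = 0.876742·T_P.
ΣF_y = 0: T_P·sin64° + T_Q·sin60° = 4.11.
Substitute: T_P·(0.898794 + 0.876742·0.866025) = 4.11 → T_P = 2.47878 ≈ 2.479 kN.
Then T_Q = 0.876742 × 2.47878 = 2.173 kN.

T_P = 2.479 kN, T_Q = 2.173 kN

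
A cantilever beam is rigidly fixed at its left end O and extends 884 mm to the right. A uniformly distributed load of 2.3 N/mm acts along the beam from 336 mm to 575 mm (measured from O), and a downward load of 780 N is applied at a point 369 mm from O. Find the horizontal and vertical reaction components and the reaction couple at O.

Resultant of the distributed load: 2.3 × 239 = 549.7 N at 455.5 mm from O.
ΣF_x = 0: O_x = 0.
ΣF_y = 0: O_y − 2.3·239 − 780 = 0 → O_y = 1330 N.
ΣM about O: M_O − (2.3·239)·455.5 − 780·369 = 0 → M_O = 538200 N·mm.

O_x = 0, O_y = 1330 N, M_O = 538200 N·mm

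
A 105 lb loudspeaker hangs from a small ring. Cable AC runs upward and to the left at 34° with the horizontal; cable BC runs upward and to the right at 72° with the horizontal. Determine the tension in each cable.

T_AC = 33.75 lb, T_BC = 90.56 lb

ΣF_x = 0: −T_AC·cos34° + T_BC·cos72° = 0 → T_BC = 2.68282·T_AC.
ΣF_y = 0: T_AC·sin34° + T_BC·sin72° = 105.
Substitute: T_AC·(0.559193 + 2.68282·0.951057) = 105 → T_AC = 33.7544 ≈ 33.75 lb.
Then T_BC = 2.68282 × 33.7544 = 90.56 lb.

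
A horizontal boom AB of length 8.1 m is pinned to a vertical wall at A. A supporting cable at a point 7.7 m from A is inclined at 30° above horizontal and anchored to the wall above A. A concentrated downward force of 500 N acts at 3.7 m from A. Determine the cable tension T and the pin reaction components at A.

T = 480.5 N, A_x = 416.1 N, A_y = 259.7 N

ΣM about A: T·sin30°·7.7 − 500·3.7 = 0 → T = 1850/(7.7·0.5) = 480.519 ≈ 480.5 N.
ΣF_x = 0: A_x − T·cos30° = 0 → A_x = 480.519 × 0.866025 = 416.1 N.
ΣF_y = 0: A_y + T·sin30° − 500 = 0 → A_y = 500 − 480.519 × 0.5 = 259.7 N.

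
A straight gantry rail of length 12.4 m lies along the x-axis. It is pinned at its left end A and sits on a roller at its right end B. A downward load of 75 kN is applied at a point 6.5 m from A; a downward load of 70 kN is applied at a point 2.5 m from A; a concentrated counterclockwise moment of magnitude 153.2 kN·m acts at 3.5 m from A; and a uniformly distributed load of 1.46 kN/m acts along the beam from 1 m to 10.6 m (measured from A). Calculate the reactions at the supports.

A_x = 0, A_y = 111.4 kN, B_y = 47.63 kN

Resultant of the distributed load: 1.46 × 9.6 = 14.016 kN at 5.8 m from A.
Taking moments about A: B_y·12.4 − 75·6.5 − 70·2.5 + 153.2 − (1.46·9.6)·5.8 = 0 → B_y = 590.5928/12.4 = 47.6285 ≈ 47.63 kN.
ΣF_y = 0: A_y + 47.6285 − 75 − 70 − 1.46·9.6 = 0 → A_y = 111.4 kN.
ΣF_x = 0: no horizontal applied forces, so A_x = 0.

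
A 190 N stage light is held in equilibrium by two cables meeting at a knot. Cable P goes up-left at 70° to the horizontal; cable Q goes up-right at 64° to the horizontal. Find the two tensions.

T_P = 115.8 N, T_Q = 90.34 N

ΣF_x = 0: −T_P·cos70° + T_Q·cos64° = 0 → T_Q = 0.780207·T_P.
ΣF_y = 0: T_P·sin70° + T_Q·sin64° = 190.
Substitute: T_P·(0.939693 + 0.780207·0.898794) = 190 → T_P = 115.787 ≈ 115.8 N.
Then T_Q = 0.780207 × 115.787 = 90.34 N.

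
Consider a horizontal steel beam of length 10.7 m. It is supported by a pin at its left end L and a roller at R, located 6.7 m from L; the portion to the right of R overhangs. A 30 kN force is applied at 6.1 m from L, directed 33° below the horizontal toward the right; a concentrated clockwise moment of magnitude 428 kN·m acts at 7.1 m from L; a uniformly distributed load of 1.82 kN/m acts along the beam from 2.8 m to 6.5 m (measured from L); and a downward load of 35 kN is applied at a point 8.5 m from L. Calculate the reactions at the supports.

Resultant of the distributed load: 1.82 × 3.7 = 6.734 kN at 4.65 m from L.
Moments about L: R_y·6.7 − 30·sin33°·6.1 − 428 − (1.82·3.7)·4.65 − 35·8.5 = 0 → R_y = 856.482/6.7 = 127.833 ≈ 127.8 kN.
ΣF_y = 0: L_y + 127.833 − 30·sin33° − 1.82·3.7 − 35 = 0 → L_y = -69.76 kN.
ΣF_x = 0: L_x + 30·cos33° = 0 → L_x = -25.16 kN.

L_x = -25.16 kN, L_y = -69.76 kN, R_y = 127.8 kN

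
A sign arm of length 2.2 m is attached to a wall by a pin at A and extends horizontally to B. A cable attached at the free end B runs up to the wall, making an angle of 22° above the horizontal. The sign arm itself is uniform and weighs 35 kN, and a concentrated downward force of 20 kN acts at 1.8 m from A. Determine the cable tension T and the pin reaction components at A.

T = 90.40 kN, A_x = 83.82 kN, A_y = 21.14 kN

ΣM about A: T·sin22°·2.2 − 35·1.1 − 20·1.8 = 0 → T = 74.5/(2.2·0.374607) = 90.3978 ≈ 90.40 kN.
ΣF_x = 0: A_x − T·cos22° = 0 → A_x = 90.3978 × 0.927184 = 83.82 kN.
ΣF_y = 0: A_y + T·sin22° − 35 − 20 = 0 → A_y = 55 − 90.3978 × 0.374607 = 21.14 kN.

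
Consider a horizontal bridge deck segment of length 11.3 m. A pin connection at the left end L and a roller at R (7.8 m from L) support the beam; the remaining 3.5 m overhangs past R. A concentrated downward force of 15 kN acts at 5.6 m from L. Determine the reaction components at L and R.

L_x = 0, L_y = 4.231 kN, R_y = 10.77 kN

Taking moments about L: R_y·7.8 − 15·5.6 = 0 → R_y = 84/7.8 = 10.7692 ≈ 10.77 kN.
ΣF_y = 0: L_y + 10.7692 − 15 = 0 → L_y = 4.231 kN.
ΣF_x = 0: no horizontal applied forces, so L_x = 0.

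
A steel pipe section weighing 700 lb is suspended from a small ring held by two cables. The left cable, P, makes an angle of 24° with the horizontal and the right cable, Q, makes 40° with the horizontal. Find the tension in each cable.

T_P = 596.6 lb, T_Q = 711.5 lb

ΣF_x = 0: −T_P·cos24° + T_Q·cos40° = 0 → T_Q = 1.19255·T_P.
ΣF_y = 0: T_P·sin24° + T_Q·sin40° = 700.
Substitute: T_P·(0.406737 + 1.19255·0.642788) = 700 → T_P = 596.611 ≈ 596.6 lb.
Then T_Q = 1.19255 × 596.611 = 711.5 lb.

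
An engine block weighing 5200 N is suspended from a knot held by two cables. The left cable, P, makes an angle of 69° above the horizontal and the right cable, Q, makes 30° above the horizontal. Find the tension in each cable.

ΣF_x = 0: −T_P·cos69° + T_Q·cos30° = 0 → T_Q = 0.413808·T_P.
ΣF_y = 0: T_P·sin69° + T_Q·sin30° = 5200.
Substitute: T_P·(0.93358 + 0.413808·0.5) = 5200 → T_P = 4559.47 ≈ 4559 N.
Then T_Q = 0.413808 × 4559.47 = 1887 N.

T_P = 4559 N, T_Q = 1887 N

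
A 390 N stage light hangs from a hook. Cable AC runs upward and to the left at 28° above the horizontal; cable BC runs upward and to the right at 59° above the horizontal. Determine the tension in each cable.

ΣF_x = 0: −T_AC·cos28° + T_BC·cos59° = 0 → T_BC = 1.71433·T_AC.
ΣF_y = 0: T_AC·sin28° + T_BC·sin59° = 390.
Substitute: T_AC·(0.469472 + 1.71433·0.857167) = 390 → T_AC = 201.141 ≈ 201.1 N.
Then T_BC = 1.71433 × 201.141 = 344.8 N.

T_AC = 201.1 N, T_BC = 344.8 N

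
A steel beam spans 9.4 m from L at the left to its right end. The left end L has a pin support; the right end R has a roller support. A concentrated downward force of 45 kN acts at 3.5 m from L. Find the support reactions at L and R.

L_x = 0, L_y = 28.24 kN, R_y = 16.76 kN

Moments about L: R_y·9.4 − 45·3.5 = 0 → R_y = 157.5/9.4 = 16.7553 ≈ 16.76 kN.
ΣF_y = 0: L_y + 16.7553 − 45 = 0 → L_y = 28.24 kN.
ΣF_x = 0: no horizontal applied forces, so L_x = 0.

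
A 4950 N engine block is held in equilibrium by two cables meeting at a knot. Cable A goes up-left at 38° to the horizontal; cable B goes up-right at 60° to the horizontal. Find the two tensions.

ΣF_x = 0: −T_A·cos38° + T_B·cos60° = 0 → T_B = 1.57602·T_A.
ΣF_y = 0: T_A·sin38° + T_B·sin60° = 4950.
Substitute: T_A·(0.615661 + 1.57602·0.866025) = 4950 → T_A = 2499.33 ≈ 2499 N.
Then T_B = 1.57602 × 2499.33 = 3939 N.

T_A = 2499 N, T_B = 3939 N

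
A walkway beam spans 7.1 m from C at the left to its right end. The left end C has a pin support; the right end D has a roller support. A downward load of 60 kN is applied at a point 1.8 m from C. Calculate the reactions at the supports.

C_x = 0, C_y = 44.79 kN, D_y = 15.21 kN

Moments about C: D_y·7.1 − 60·1.8 = 0 → D_y = 108/7.1 = 15.2113 ≈ 15.21 kN.
ΣF_y = 0: C_y + 15.2113 − 60 = 0 → C_y = 44.79 kN.
ΣF_x = 0: no horizontal applied forces, so C_x = 0.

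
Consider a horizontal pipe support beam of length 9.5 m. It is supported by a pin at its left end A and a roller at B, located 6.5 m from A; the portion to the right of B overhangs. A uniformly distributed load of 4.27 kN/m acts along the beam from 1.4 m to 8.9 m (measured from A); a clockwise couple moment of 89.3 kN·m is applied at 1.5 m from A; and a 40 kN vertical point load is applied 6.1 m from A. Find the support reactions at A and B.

Resultant of the distributed load: 4.27 × 7.5 = 32.025 kN at 5.15 m from A.
Moments about A: B_y·6.5 − (4.27·7.5)·5.15 − 89.3 − 40·6.1 = 0 → B_y = 498.22875/6.5 = 76.6506 ≈ 76.65 kN.
ΣF_y = 0: A_y + 76.6506 − 4.27·7.5 − 40 = 0 → A_y = -4.626 kN.
ΣF_x = 0: no horizontal applied forces, so A_x = 0.

A_x = 0, A_y = -4.626 kN, B_y = 76.65 kN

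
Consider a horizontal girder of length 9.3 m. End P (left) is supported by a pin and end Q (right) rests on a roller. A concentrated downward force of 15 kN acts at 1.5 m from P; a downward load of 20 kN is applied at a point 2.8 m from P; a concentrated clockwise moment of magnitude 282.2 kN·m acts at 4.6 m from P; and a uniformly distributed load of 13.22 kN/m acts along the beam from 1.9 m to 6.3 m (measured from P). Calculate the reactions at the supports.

P_x = 0, P_y = 28.74 kN, Q_y = 64.43 kN

Resultant of the distributed load: 13.22 × 4.4 = 58.168 kN at 4.1 m from P.
ΣM about P: Q_y·9.3 − 15·1.5 − 20·2.8 − 282.2 − (13.22·4.4)·4.1 = 0 → Q_y = 599.1888/9.3 = 64.4289 ≈ 64.43 kN.
ΣF_y = 0: P_y + 64.4289 − 15 − 20 − 13.22·4.4 = 0 → P_y = 28.74 kN.
ΣF_x = 0: no horizontal applied forces, so P_x = 0.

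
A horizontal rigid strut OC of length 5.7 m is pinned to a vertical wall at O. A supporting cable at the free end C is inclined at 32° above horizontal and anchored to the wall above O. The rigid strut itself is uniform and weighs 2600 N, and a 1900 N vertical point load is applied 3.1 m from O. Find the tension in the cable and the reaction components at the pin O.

ΣM about O: T·sin32°·5.7 − 2600·2.85 − 1900·3.1 = 0 → T = 13300/(5.7·0.529919) = 4403.19 ≈ 4403 N.
ΣF_x = 0: O_x − T·cos32° = 0 → O_x = 4403.19 × 0.848048 = 3734 N.
ΣF_y = 0: O_y + T·sin32° − 2600 − 1900 = 0 → O_y = 4500 − 4403.19 × 0.529919 = 2167 N.

T = 4403 N, O_x = 3734 N, O_y = 2167 N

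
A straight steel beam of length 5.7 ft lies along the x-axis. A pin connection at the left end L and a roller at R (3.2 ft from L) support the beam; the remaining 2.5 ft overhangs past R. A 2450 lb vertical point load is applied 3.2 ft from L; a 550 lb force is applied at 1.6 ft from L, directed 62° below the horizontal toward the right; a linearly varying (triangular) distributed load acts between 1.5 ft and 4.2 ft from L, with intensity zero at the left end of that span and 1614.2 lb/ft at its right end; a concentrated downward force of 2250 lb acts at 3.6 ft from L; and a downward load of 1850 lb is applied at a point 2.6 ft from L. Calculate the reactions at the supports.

L_x = -258.2 lb, L_y = 240.3 lb, R_y = 8974 lb

Resultant of the triangular load: ½ × 1614.2 × 2.7 = 2179.17 lb, acting at 3.3 ft from L (one-third of the span from the peak).
Taking moments about L: R_y·3.2 − 2450·3.2 − 550·sin62°·1.6 − (½·1614.2·2.7)·3.3 − 2250·3.6 − 1850·2.6 = 0 → R_y = 28718.3/3.2 = 8974.47 ≈ 8974 lb.
ΣF_y = 0: L_y + 8974.47 − 2450 − 550·sin62° − ½·1614.2·2.7 − 2250 − 1850 = 0 → L_y = 240.3 lb.
ΣF_x = 0: L_x + 550·cos62° = 0 → L_x = -258.2 lb.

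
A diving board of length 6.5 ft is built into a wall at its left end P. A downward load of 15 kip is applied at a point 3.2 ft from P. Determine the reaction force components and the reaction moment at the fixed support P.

P_x = 0, P_y = 15.00 kip, M_P = 48.00 kip·ft

ΣF_x = 0: P_x = 0.
ΣF_y = 0: P_y − 15 = 0 → P_y = 15.00 kip.
ΣM about P: M_P − 15·3.2 = 0 → M_P = 48.00 kip·ft.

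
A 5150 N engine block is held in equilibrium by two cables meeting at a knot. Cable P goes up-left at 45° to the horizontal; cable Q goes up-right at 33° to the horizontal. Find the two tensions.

ΣF_x = 0: −T_P·cos45° + T_Q·cos33° = 0 → T_Q = 0.843128·T_P.
ΣF_y = 0: T_P·sin45° + T_Q·sin33° = 5150.
Substitute: T_P·(0.707107 + 0.843128·0.544639) = 5150 → T_P = 4415.65 ≈ 4416 N.
Then T_Q = 0.843128 × 4415.65 = 3723 N.

T_P = 4416 N, T_Q = 3723 N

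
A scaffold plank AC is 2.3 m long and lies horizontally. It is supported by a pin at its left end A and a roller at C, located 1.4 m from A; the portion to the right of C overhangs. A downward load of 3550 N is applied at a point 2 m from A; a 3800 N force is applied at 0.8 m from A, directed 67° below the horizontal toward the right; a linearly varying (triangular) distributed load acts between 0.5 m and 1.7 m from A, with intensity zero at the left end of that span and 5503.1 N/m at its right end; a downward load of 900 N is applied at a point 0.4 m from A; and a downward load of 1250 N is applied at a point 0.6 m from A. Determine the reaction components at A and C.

A_x = -1485 N, A_y = 1571 N, C_y = 10930 N

Resultant of the triangular load: ½ × 5503.1 × 1.2 = 3301.86 N, acting at 1.3 m from A (one-third of the span from the peak).
Taking moments about A: C_y·1.4 − 3550·2 − 3800·sin67°·0.8 − (½·5503.1·1.2)·1.3 − 900·0.4 − 1250·0.6 = 0 → C_y = 15300.8/1.4 = 10929.1 ≈ 10930 N.
ΣF_y = 0: A_y + 10929.1 − 3550 − 3800·sin67° − ½·5503.1·1.2 − 900 − 1250 = 0 → A_y = 1571 N.
ΣF_x = 0: A_x + 3800·cos67° = 0 → A_x = -1485 N.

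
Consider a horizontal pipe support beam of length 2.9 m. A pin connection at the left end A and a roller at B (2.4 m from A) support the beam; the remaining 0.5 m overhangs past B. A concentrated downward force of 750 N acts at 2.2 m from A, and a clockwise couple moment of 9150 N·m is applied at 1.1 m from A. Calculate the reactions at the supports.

A_x = 0, A_y = -3750 N, B_y = 4500 N

ΣM about A: B_y·2.4 − 750·2.2 − 9150 = 0 → B_y = 10800/2.4 = 4500 N.
ΣF_y = 0: A_y + 4500 − 750 = 0 → A_y = -3750 N.
ΣF_x = 0: no horizontal applied forces, so A_x = 0.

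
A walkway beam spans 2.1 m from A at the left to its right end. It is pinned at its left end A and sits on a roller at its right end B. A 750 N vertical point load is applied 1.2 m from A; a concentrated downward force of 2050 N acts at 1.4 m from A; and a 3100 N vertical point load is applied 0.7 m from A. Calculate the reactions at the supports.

Moments about A: B_y·2.1 − 750·1.2 − 2050·1.4 − 3100·0.7 = 0 → B_y = 5940/2.1 = 2828.57 ≈ 2829 N.
ΣF_y = 0: A_y + 2828.57 − 750 − 2050 − 3100 = 0 → A_y = 3071 N.
ΣF_x = 0: no horizontal applied forces, so A_x = 0.

A_x = 0, A_y = 3071 N, B_y = 2829 N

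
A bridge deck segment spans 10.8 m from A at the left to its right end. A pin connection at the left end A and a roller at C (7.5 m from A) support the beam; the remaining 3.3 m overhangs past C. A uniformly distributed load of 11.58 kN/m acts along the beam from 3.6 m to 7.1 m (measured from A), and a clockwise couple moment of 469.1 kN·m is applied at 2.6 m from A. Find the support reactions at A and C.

A_x = 0, A_y = -50.93 kN, C_y = 91.46 kN

Resultant of the distributed load: 11.58 × 3.5 = 40.53 kN at 5.35 m from A.
ΣM about A: C_y·7.5 − (11.58·3.5)·5.35 − 469.1 = 0 → C_y = 685.9355/7.5 = 91.4581 ≈ 91.46 kN.
ΣF_y = 0: A_y + 91.4581 − 11.58·3.5 = 0 → A_y = -50.93 kN.
ΣF_x = 0: no horizontal applied forces, so A_x = 0.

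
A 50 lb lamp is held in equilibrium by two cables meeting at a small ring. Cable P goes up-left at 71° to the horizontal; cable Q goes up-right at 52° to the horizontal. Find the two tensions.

ΣF_x = 0: −T_P·cos71° + T_Q·cos52° = 0 → T_Q = 0.52881·T_P.
ΣF_y = 0: T_P·sin71° + T_Q·sin52° = 50.
Substitute: T_P·(0.945519 + 0.52881·0.788011) = 50 → T_P = 36.7046 ≈ 36.70 lb.
Then T_Q = 0.52881 × 36.7046 = 19.41 lb.

T_P = 36.70 lb, T_Q = 19.41 lb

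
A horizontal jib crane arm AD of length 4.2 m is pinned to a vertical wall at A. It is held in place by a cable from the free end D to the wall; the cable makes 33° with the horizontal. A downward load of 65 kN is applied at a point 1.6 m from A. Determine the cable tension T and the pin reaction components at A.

T = 45.46 kN, A_x = 38.13 kN, A_y = 40.24 kN

ΣM about A: T·sin33°·4.2 − 65·1.6 = 0 → T = 104/(4.2·0.544639) = 45.4648 ≈ 45.46 kN.
ΣF_x = 0: A_x − T·cos33° = 0 → A_x = 45.4648 × 0.838671 = 38.13 kN.
ΣF_y = 0: A_y + T·sin33° − 65 = 0 → A_y = 65 − 45.4648 × 0.544639 = 40.24 kN.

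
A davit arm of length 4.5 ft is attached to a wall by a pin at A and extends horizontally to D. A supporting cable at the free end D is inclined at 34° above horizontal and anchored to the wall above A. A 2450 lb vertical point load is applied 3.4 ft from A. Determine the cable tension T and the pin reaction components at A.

T = 3310 lb, A_x = 2744 lb, A_y = 598.9 lb

ΣM about A: T·sin34°·4.5 − 2450·3.4 = 0 → T = 8330/(4.5·0.559193) = 3310.33 ≈ 3310 lb.
ΣF_x = 0: A_x − T·cos34° = 0 → A_x = 3310.33 × 0.829038 = 2744 lb.
ΣF_y = 0: A_y + T·sin34° − 2450 = 0 → A_y = 2450 − 3310.33 × 0.559193 = 598.9 lb.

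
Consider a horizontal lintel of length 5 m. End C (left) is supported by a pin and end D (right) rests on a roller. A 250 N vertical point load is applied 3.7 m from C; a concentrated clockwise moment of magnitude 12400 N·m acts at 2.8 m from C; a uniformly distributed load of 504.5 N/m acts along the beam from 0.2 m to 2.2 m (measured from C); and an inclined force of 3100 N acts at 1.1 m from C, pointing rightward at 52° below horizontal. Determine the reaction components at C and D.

C_x = -1909 N, C_y = 257.3 N, D_y = 3445 N

Resultant of the distributed load: 504.5 × 2 = 1009 N at 1.2 m from C.
Moments about C: D_y·5 − 250·3.7 − 12400 − (504.5·2)·1.2 − 3100·sin52°·1.1 = 0 → D_y = 17222.9/5 = 3444.58 ≈ 3445 N.
ΣF_y = 0: C_y + 3444.58 − 250 − 504.5·2 − 3100·sin52° = 0 → C_y = 257.3 N.
ΣF_x = 0: C_x + 3100·cos52° = 0 → C_x = -1909 N.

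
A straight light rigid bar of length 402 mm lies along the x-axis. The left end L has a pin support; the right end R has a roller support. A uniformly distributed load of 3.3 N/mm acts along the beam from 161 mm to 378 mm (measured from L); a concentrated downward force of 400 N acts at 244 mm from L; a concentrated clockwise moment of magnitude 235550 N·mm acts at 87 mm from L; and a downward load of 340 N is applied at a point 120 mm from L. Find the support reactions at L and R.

L_x = 0, L_y = 45.80 N, R_y = 1410 N

Resultant of the distributed load: 3.3 × 217 = 716.1 N at 269.5 mm from L.
Taking moments about L: R_y·402 − (3.3·217)·269.5 − 400·244 − 235550 − 340·120 = 0 → R_y = 566938.95/402 = 1410.3 ≈ 1410 N.
ΣF_y = 0: L_y + 1410.3 − 3.3·217 − 400 − 340 = 0 → L_y = 45.80 N.
ΣF_x = 0: no horizontal applied forces, so L_x = 0.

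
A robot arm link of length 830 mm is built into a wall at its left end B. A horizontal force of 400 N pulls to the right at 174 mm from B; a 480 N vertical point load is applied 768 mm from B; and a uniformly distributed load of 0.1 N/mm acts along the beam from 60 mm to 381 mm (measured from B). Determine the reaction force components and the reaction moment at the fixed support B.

B_x = -400.0 N, B_y = 512.1 N, M_B = 375700 N·mm

Resultant of the distributed load: 0.1 × 321 = 32.1 N at 220.5 mm from B.
ΣF_x = 0: B_x + 400 = 0 → B_x = -400.0 N.
ΣF_y = 0: B_y − 480 − 0.1·321 = 0 → B_y = 512.1 N.
ΣM about B: M_B − 480·768 − (0.1·321)·220.5 = 0 → M_B = 375700 N·mm.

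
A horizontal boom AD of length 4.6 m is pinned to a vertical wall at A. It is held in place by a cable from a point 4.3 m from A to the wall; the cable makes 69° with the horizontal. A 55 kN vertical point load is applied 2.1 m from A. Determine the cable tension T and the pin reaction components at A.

ΣM about A: T·sin69°·4.3 − 55·2.1 = 0 → T = 115.5/(4.3·0.93358) = 28.7715 ≈ 28.77 kN.
ΣF_x = 0: A_x − T·cos69° = 0 → A_x = 28.7715 × 0.358368 = 10.31 kN.
ΣF_y = 0: A_y + T·sin69° − 55 = 0 → A_y = 55 − 28.7715 × 0.93358 = 28.14 kN.

T = 28.77 kN, A_x = 10.31 kN, A_y = 28.14 kN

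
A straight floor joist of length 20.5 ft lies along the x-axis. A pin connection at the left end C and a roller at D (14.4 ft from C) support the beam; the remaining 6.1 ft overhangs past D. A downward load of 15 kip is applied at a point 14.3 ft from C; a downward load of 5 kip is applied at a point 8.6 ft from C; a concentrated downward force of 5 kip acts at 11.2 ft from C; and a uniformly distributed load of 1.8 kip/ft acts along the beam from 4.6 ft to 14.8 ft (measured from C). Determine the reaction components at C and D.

Resultant of the distributed load: 1.8 × 10.2 = 18.36 kip at 9.7 ft from C.
Taking moments about C: D_y·14.4 − 15·14.3 − 5·8.6 − 5·11.2 − (1.8·10.2)·9.7 = 0 → D_y = 491.592/14.4 = 34.1383 ≈ 34.14 kip.
ΣF_y = 0: C_y + 34.1383 − 15 − 5 − 5 − 1.8·10.2 = 0 → C_y = 9.222 kip.
ΣF_x = 0: no horizontal applied forces, so C_x = 0.

C_x = 0, C_y = 9.222 kip, D_y = 34.14 kip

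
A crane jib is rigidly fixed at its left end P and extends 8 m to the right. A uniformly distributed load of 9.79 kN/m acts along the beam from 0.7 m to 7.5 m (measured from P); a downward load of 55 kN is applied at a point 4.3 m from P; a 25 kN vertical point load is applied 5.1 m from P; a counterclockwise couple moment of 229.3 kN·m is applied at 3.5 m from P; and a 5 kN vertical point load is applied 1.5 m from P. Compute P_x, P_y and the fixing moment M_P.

P_x = 0, P_y = 151.6 kN, M_P = 415.1 kN·m

Resultant of the distributed load: 9.79 × 6.8 = 66.572 kN at 4.1 m from P.
ΣF_x = 0: P_x = 0.
ΣF_y = 0: P_y − 9.79·6.8 − 55 − 25 − 5 = 0 → P_y = 151.6 kN.
ΣM about P: M_P − (9.79·6.8)·4.1 − 55·4.3 − 25·5.1 + 229.3 − 5·1.5 = 0 → M_P = 415.1 kN·m.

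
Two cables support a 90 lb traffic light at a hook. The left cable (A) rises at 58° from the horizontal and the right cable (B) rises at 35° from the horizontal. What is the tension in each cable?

T_A = 73.82 lb, T_B = 47.76 lb

ΣF_x = 0: −T_A·cos58° + T_B·cos35° = 0 → T_B = 0.646912·T_A.
ΣF_y = 0: T_A·sin58° + T_B·sin35° = 90.
Substitute: T_A·(0.848048 + 0.646912·0.573576) = 90 → T_A = 73.8249 ≈ 73.82 lb.
Then T_B = 0.646912 × 73.8249 = 47.76 lb.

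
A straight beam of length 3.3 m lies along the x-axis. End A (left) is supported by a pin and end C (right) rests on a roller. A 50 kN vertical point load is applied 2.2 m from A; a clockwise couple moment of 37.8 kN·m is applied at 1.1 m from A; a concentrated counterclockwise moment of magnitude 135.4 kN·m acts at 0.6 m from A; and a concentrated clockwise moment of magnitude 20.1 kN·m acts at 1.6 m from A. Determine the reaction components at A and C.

ΣM about A: C_y·3.3 − 50·2.2 − 37.8 + 135.4 − 20.1 = 0 → C_y = 32.5/3.3 = 9.84848 ≈ 9.848 kN.
ΣF_y = 0: A_y + 9.84848 − 50 = 0 → A_y = 40.15 kN.
ΣF_x = 0: no horizontal applied forces, so A_x = 0.

A_x = 0, A_y = 40.15 kN, C_y = 9.848 kN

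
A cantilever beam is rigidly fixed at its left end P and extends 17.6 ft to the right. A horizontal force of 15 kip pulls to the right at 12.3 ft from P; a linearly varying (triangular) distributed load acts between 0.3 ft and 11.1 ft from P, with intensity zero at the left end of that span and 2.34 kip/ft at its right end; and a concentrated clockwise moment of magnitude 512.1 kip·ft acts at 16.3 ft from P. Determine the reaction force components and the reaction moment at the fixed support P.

Resultant of the triangular load: ½ × 2.34 × 10.8 = 12.636 kip, acting at 7.5 ft from P (one-third of the span from the peak).
ΣF_x = 0: P_x + 15 = 0 → P_x = -15.00 kip.
ΣF_y = 0: P_y − ½·2.34·10.8 = 0 → P_y = 12.64 kip.
ΣM about P: M_P − (½·2.34·10.8)·7.5 − 512.1 = 0 → M_P = 606.9 kip·ft.

P_x = -15.00 kip, P_y = 12.64 kip, M_P = 606.9 kip·ft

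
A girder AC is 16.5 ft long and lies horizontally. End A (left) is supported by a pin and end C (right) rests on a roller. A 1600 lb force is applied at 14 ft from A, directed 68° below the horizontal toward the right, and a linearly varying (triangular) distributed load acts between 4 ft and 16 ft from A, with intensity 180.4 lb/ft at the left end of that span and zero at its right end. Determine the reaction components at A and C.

Resultant of the triangular load: ½ × 180.4 × 12 = 1082.4 lb, acting at 8 ft from A (one-third of the span from the peak).
ΣM about A: C_y·16.5 − 1600·sin68°·14 − (½·180.4·12)·8 = 0 → C_y = 29428.1/16.5 = 1783.52 ≈ 1784 lb.
ΣF_y = 0: A_y + 1783.52 − 1600·sin68° − ½·180.4·12 = 0 → A_y = 782.4 lb.
ΣF_x = 0: A_x + 1600·cos68° = 0 → A_x = -599.4 lb.

A_x = -599.4 lb, A_y = 782.4 lb, C_y = 1784 lb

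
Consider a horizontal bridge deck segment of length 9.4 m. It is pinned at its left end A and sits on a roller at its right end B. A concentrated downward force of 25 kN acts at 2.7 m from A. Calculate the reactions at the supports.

ΣM about A: B_y·9.4 − 25·2.7 = 0 → B_y = 67.5/9.4 = 7.18085 ≈ 7.181 kN.
ΣF_y = 0: A_y + 7.18085 − 25 = 0 → A_y = 17.82 kN.
ΣF_x = 0: no horizontal applied forces, so A_x = 0.

A_x = 0, A_y = 17.82 kN, B_y = 7.181 kN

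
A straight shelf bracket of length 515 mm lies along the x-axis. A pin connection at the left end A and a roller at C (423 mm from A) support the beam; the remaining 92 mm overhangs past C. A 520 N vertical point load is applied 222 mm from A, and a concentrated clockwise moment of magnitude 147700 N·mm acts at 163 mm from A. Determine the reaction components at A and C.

Taking moments about A: C_y·423 − 520·222 − 147700 = 0 → C_y = 263140/423 = 622.08 ≈ 622.1 N.
ΣF_y = 0: A_y + 622.08 − 520 = 0 → A_y = -102.1 N.
ΣF_x = 0: no horizontal applied forces, so A_x = 0.

A_x = 0, A_y = -102.1 N, C_y = 622.1 N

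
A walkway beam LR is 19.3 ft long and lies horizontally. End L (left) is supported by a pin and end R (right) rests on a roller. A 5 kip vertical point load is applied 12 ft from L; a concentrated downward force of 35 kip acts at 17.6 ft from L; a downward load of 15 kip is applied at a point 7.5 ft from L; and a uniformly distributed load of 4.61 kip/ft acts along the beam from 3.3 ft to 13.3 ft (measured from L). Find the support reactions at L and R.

Resultant of the distributed load: 4.61 × 10 = 46.1 kip at 8.3 ft from L.
ΣM about L: R_y·19.3 − 5·12 − 35·17.6 − 15·7.5 − (4.61·10)·8.3 = 0 → R_y = 1171.13/19.3 = 60.6803 ≈ 60.68 kip.
ΣF_y = 0: L_y + 60.6803 − 5 − 35 − 15 − 4.61·10 = 0 → L_y = 40.42 kip.
ΣF_x = 0: no horizontal applied forces, so L_x = 0.

L_x = 0, L_y = 40.42 kip, R_y = 60.68 kip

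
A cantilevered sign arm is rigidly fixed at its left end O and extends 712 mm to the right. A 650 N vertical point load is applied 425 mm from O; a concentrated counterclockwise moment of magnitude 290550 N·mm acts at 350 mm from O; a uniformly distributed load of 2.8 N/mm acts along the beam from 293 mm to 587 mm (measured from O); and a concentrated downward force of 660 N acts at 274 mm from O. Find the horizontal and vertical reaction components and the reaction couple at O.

Resultant of the distributed load: 2.8 × 294 = 823.2 N at 440 mm from O.
ΣF_x = 0: O_x = 0.
ΣF_y = 0: O_y − 650 − 2.8·294 − 660 = 0 → O_y = 2133 N.
ΣM about O: M_O − 650·425 + 290550 − (2.8·294)·440 − 660·274 = 0 → M_O = 528700 N·mm.

O_x = 0, O_y = 2133 N, M_O = 528700 N·mm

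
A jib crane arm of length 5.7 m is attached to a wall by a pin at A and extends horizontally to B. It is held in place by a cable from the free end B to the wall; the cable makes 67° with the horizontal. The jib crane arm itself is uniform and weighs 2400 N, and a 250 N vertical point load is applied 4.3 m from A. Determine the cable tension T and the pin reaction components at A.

T = 1509 N, A_x = 589.4 N, A_y = 1261 N

ΣM about A: T·sin67°·5.7 − 2400·2.85 − 250·4.3 = 0 → T = 7915/(5.7·0.920505) = 1508.52 ≈ 1509 N.
ΣF_x = 0: A_x − T·cos67° = 0 → A_x = 1508.52 × 0.390731 = 589.4 N.
ΣF_y = 0: A_y + T·sin67° − 2400 − 250 = 0 → A_y = 2650 − 1508.52 × 0.920505 = 1261 N.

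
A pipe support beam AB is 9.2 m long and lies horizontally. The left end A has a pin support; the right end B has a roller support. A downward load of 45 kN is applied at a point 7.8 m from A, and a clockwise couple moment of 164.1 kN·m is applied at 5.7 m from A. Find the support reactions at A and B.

A_x = 0, A_y = -10.99 kN, B_y = 55.99 kN

ΣM about A: B_y·9.2 − 45·7.8 − 164.1 = 0 → B_y = 515.1/9.2 = 55.9891 ≈ 55.99 kN.
ΣF_y = 0: A_y + 55.9891 − 45 = 0 → A_y = -10.99 kN.
ΣF_x = 0: no horizontal applied forces, so A_x = 0.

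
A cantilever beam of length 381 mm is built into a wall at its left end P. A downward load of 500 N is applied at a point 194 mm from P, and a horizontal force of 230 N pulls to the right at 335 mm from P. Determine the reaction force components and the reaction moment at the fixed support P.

P_x = -230.0 N, P_y = 500.0 N, M_P = 97000 N·mm

ΣF_x = 0: P_x + 230 = 0 → P_x = -230.0 N.
ΣF_y = 0: P_y − 500 = 0 → P_y = 500.0 N.
ΣM about P: M_P − 500·194 = 0 → M_P = 97000 N·mm.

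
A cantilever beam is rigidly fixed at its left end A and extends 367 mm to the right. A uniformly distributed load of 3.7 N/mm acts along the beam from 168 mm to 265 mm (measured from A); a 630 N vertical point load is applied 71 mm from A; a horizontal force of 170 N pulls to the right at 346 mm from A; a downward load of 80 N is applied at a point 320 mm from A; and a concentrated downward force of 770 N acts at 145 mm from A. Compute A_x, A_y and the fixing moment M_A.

Resultant of the distributed load: 3.7 × 97 = 358.9 N at 216.5 mm from A.
ΣF_x = 0: A_x + 170 = 0 → A_x = -170.0 N.
ΣF_y = 0: A_y − 3.7·97 − 630 − 80 − 770 = 0 → A_y = 1839 N.
ΣM about A: M_A − (3.7·97)·216.5 − 630·71 − 80·320 − 770·145 = 0 → M_A = 259700 N·mm.

A_x = -170.0 N, A_y = 1839 N, M_A = 259700 N·mm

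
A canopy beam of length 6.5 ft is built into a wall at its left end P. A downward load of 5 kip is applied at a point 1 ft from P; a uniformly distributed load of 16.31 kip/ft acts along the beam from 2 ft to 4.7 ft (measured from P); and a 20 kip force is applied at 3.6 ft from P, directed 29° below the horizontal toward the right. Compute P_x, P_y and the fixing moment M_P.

P_x = -17.49 kip, P_y = 58.73 kip, M_P = 187.4 kip·ft

Resultant of the distributed load: 16.31 × 2.7 = 44.037 kip at 3.35 ft from P.
ΣF_x = 0: P_x + 20·cos29° = 0 → P_x = -17.49 kip.
ΣF_y = 0: P_y − 5 − 16.31·2.7 − 20·sin29° = 0 → P_y = 58.73 kip.
ΣM about P: M_P − 5·1 − (16.31·2.7)·3.35 − 20·sin29°·3.6 = 0 → M_P = 187.4 kip·ft.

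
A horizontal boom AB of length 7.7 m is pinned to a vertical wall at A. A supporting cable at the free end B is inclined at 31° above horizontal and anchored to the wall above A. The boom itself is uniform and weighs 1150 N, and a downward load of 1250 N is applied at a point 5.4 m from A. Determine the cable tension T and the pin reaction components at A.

ΣM about A: T·sin31°·7.7 − 1150·3.85 − 1250·5.4 = 0 → T = 11177.5/(7.7·0.515038) = 2818.48 ≈ 2818 N.
ΣF_x = 0: A_x − T·cos31° = 0 → A_x = 2818.48 × 0.857167 = 2416 N.
ΣF_y = 0: A_y + T·sin31° − 1150 − 1250 = 0 → A_y = 2400 − 2818.48 × 0.515038 = 948.4 N.

T = 2818 N, A_x = 2416 N, A_y = 948.4 N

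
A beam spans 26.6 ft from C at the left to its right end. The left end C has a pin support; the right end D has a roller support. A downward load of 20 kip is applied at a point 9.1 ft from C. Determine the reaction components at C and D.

C_x = 0, C_y = 13.16 kip, D_y = 6.842 kip

Taking moments about C: D_y·26.6 − 20·9.1 = 0 → D_y = 182/26.6 = 6.84211 ≈ 6.842 kip.
ΣF_y = 0: C_y + 6.84211 − 20 = 0 → C_y = 13.16 kip.
ΣF_x = 0: no horizontal applied forces, so C_x = 0.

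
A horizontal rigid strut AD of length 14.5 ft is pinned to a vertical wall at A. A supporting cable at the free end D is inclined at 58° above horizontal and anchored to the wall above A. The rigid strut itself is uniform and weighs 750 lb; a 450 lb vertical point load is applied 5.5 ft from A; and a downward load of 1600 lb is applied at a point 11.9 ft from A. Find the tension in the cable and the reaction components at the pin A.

ΣM about A: T·sin58°·14.5 − 750·7.25 − 450·5.5 − 1600·11.9 = 0 → T = 26952.5/(14.5·0.848048) = 2191.85 ≈ 2192 lb.
ΣF_x = 0: A_x − T·cos58° = 0 → A_x = 2191.85 × 0.529919 = 1162 lb.
ΣF_y = 0: A_y + T·sin58° − 750 − 450 − 1600 = 0 → A_y = 2800 − 2191.85 × 0.848048 = 941.2 lb.

T = 2192 lb, A_x = 1162 lb, A_y = 941.2 lb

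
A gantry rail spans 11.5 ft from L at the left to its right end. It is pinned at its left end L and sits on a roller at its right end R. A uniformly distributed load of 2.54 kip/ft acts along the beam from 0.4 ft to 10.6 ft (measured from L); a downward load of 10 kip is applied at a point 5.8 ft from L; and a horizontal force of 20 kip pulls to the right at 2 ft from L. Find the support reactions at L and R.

L_x = -20.00 kip, L_y = 18.47 kip, R_y = 17.43 kip

Resultant of the distributed load: 2.54 × 10.2 = 25.908 kip at 5.5 ft from L.
ΣM about L: R_y·11.5 − (2.54·10.2)·5.5 − 10·5.8 = 0 → R_y = 200.494/11.5 = 17.4343 ≈ 17.43 kip.
ΣF_y = 0: L_y + 17.4343 − 2.54·10.2 − 10 = 0 → L_y = 18.47 kip.
ΣF_x = 0: L_x + 20 = 0 → L_x = -20.00 kip.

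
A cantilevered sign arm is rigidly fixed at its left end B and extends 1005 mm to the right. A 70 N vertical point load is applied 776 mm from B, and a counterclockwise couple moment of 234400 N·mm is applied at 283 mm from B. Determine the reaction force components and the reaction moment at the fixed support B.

B_x = 0, B_y = 70.00 N, M_B = -180100 N·mm

ΣF_x = 0: B_x = 0.
ΣF_y = 0: B_y − 70 = 0 → B_y = 70.00 N.
ΣM about B: M_B − 70·776 + 234400 = 0 → M_B = -180100 N·mm.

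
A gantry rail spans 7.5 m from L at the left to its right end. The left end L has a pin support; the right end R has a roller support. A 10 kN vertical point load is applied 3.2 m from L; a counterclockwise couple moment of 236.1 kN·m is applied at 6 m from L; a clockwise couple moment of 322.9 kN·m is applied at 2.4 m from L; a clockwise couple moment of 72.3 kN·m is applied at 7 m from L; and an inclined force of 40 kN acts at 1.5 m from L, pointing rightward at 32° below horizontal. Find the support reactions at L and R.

L_x = -33.92 kN, L_y = 1.477 kN, R_y = 29.72 kN

Taking moments about L: R_y·7.5 − 10·3.2 + 236.1 − 322.9 − 72.3 − 40·sin32°·1.5 = 0 → R_y = 222.895/7.5 = 29.7193 ≈ 29.72 kN.
ΣF_y = 0: L_y + 29.7193 − 10 − 40·sin32° = 0 → L_y = 1.477 kN.
ΣF_x = 0: L_x + 40·cos32° = 0 → L_x = -33.92 kN.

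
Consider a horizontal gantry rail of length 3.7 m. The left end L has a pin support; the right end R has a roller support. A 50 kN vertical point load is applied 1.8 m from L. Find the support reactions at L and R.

Taking moments about L: R_y·3.7 − 50·1.8 = 0 → R_y = 90/3.7 = 24.3243 ≈ 24.32 kN.
ΣF_y = 0: L_y + 24.3243 − 50 = 0 → L_y = 25.68 kN.
ΣF_x = 0: no horizontal applied forces, so L_x = 0.

L_x = 0, L_y = 25.68 kN, R_y = 24.32 kN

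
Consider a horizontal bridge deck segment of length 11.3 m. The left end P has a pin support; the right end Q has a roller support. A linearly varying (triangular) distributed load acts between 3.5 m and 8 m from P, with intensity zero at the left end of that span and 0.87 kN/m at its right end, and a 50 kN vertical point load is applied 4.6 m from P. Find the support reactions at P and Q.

P_x = 0, P_y = 30.48 kN, Q_y = 21.48 kN

Resultant of the triangular load: ½ × 0.87 × 4.5 = 1.9575 kN, acting at 6.5 m from P (one-third of the span from the peak).
ΣM about P: Q_y·11.3 − (½·0.87·4.5)·6.5 − 50·4.6 = 0 → Q_y = 242.72375/11.3 = 21.48 kN.
ΣF_y = 0: P_y + 21.48 − ½·0.87·4.5 − 50 = 0 → P_y = 30.48 kN.
ΣF_x = 0: no horizontal applied forces, so P_x = 0.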